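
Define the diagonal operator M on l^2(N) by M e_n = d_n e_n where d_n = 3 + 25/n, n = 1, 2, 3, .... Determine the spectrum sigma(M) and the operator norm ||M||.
sigma(M) = {3 + 25/n : n ≥ 1} ∪ {3}; ||M|| = 28

A bounded diagonal operator on l^2 with diagonal entries d_n has spectrum equal to the closure of {d_n : n ≥ 1}: every d_n is an eigenvalue (with eigenvector e_n), so {d_n} ⊂ sigma(M); the spectrum is closed, so its closure is too; and for lambda not in the closure, (M - lambda I) has bounded inverse (the diagonal entries 1/(d_n - lambda) are bounded). For our sequence d_n = 3 + 25/n, n = 1, 2, 3, ...:
  - {d_n} = {3 + 25/n : n ≥ 1}; the only limit point is 3
  - closure = {3 + 25/n : n ≥ 1} ∪ {3}
For the norm: a diagonal operator has ||M|| = sup_n |d_n|. Here d_n = 3 + 25/n is positive and decreasing, so sup_n |d_n| = d_1 = 3 + 25 = 28. So ||M|| = 28.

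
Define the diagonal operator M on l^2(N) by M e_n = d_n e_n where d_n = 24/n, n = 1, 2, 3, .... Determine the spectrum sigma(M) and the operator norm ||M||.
sigma(M) = {24/n : n ≥ 1} ∪ {0}; ||M|| = 24

A bounded diagonal operator on l^2 with diagonal entries d_n has spectrum equal to the closure of {d_n : n ≥ 1}: every d_n is an eigenvalue (with eigenvector e_n), so {d_n} ⊂ sigma(M); the spectrum is closed, so its closure is too; and for lambda not in the closure, (M - lambda I) has bounded inverse (the diagonal entries 1/(d_n - lambda) are bounded). For our sequence d_n = 24/n, n = 1, 2, 3, ...:
  - {d_n} = {24/n : n ≥ 1}; the only limit point is 0
  - closure = {24/n : n ≥ 1} ∪ {0}
For the norm: a diagonal operator has ||M|| = sup_n |d_n|. Here d_n = 24/n is positive and decreasing, so sup_n |d_n| = d_1 = 24. So ||M|| = 24.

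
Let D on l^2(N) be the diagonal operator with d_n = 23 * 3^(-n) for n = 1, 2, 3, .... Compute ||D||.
||D|| = 23/3 (attained at n = 1)

For D diagonal, ||D|| = sup_n |d_n|. The sequence d_n = 23 * 3^(-n) is positive and strictly decreasing (ratio 3^(-1) < 1), so the supremum is d_1 = 23/3. Hence ||D|| = 23/3.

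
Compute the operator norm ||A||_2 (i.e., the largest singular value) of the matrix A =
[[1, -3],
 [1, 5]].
||A||_2 = sqrt((36 + sqrt(1040))/2) ≈ 5.8416 (= sqrt(largest eigenvalue of A^T A))

||A||_2 = sigma_max(A) = sqrt(lambda_max(A^T A)). Form the symmetric matrix M = A^T A =
[[2, 2],
 [2, 34]].
Its characteristic polynomial (trace, determinant of M give the coefficients) is
  p(λ) = det(λ I - M) = λ^2 - 36λ + 64.
For λ^2 - 36λ + 64 the discriminant is 1040. It is nonnegative but not a perfect square, so the roots are real and irrational: λ = (36 ± sqrt(1040))/2 ≈ 34.1245, 1.8755.
So the eigenvalues of A^T A are ≈ 1.8755, 34.1245 (all ≥ 0, as they must be for A^T A). The largest is λ_max = (36 + sqrt(1040))/2 ≈ 34.1245, hence ||A||_2 = sqrt(λ_max) = sqrt((36 + sqrt(1040))/2) ≈ 5.8416.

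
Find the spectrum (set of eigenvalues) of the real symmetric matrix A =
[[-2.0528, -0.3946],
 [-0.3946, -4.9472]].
sigma(A) ≈ {-5, -2}

A is real symmetric, so its spectrum consists of real eigenvalues. Expanding the characteristic polynomial of the displayed matrix gives
  det(λ I - A) = p(λ) = λ^2 + (7)λ + (10).
Solving p(λ) = 0 yields eigenvalues ≈ -5, -2. (A is shown rounded to 4 decimals, so these recover the underlying integer eigenvalues to within that precision.)
Verification: the trace of A = -7 equals the sum of eigenvalues -7, and det(A) ≈ 9.9999 matches the eigenvalue product 10.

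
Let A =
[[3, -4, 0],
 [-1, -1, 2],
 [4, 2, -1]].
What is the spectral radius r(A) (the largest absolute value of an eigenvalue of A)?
r(A) ≈ 4.1973

The eigenvalues of A are the roots of its characteristic polynomial. With M = A (coefficients from the trace, the sum of principal 2x2 minors, and det A):
  p(λ) = det(λ I - M) = λ^3 - λ^2 - 13λ + 37.
No integer candidate from the rational root theorem (±divisors of 37) is a root, so the roots are irrational. The cubic discriminant is Δ = -19200 < 0, so there is one real root and a complex-conjugate pair. p(-5) = -48 and p(-4) = 9 have opposite signs, so a root lies in (-5, -4); Newton's method refines it to λ ≈ -4.1973. Dividing out (λ - (-4.1973)) leaves approximately λ^2 - 5.1973λ + 8.8151. For λ^2 - 5.1973λ + 8.8151 the discriminant is -8.2479. It is negative, so the remaining roots are the complex-conjugate pair λ ≈ 2.5987 ± 1.436i. Their product equals the constant term, so |λ|^2 ≈ 8.8151 and |λ| ≈ 2.969.
Thus the eigenvalues (to 4 decimals) are -4.1973 (modulus 4.1973); 2.5987 ± 1.436i (modulus 2.969). The spectral radius is the largest modulus: r(A) ≈ 4.1973. (Cross-check: r(A) ≤ ||A||_2 ≈ 5.3058; equality holds whenever A is normal, though it can also hold for some non-normal A.)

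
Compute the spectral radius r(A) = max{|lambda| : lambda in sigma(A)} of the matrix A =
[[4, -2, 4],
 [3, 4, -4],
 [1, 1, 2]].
r(A) ≈ 4.9207

The eigenvalues of A are the roots of its characteristic polynomial. With M = A (coefficients from the trace, the sum of principal 2x2 minors, and det A):
  p(λ) = det(λ I - M) = λ^3 - 10λ^2 + 38λ - 64.
No integer candidate from the rational root theorem (±divisors of 64) is a root, so the roots are irrational. The cubic discriminant is Δ = -3920 < 0, so there is one real root and a complex-conjugate pair. p(4) = -8 and p(5) = 1 have opposite signs, so a root lies in (4, 5); Newton's method refines it to λ ≈ 4.9207. Dividing out (λ - (4.9207)) leaves approximately λ^2 - 5.0793λ + 13.0063. For λ^2 - 5.0793λ + 13.0063 the discriminant is -26.2258. It is negative, so the remaining roots are the complex-conjugate pair λ ≈ 2.5397 ± 2.5606i. Their product equals the constant term, so |λ|^2 ≈ 13.0063 and |λ| ≈ 3.6064.
Thus the eigenvalues (to 4 decimals) are 4.9207 (modulus 4.9207); 2.5397 ± 2.5606i (modulus 3.6064). The spectral radius is the largest modulus: r(A) ≈ 4.9207. (Cross-check: r(A) ≤ ||A||_2 ≈ 7.2042; equality holds whenever A is normal, though it can also hold for some non-normal A.)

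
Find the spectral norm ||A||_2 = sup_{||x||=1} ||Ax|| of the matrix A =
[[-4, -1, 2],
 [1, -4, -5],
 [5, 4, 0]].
||A||_2 ≈ 7.6204 (= sqrt(largest eigenvalue of A^T A))

||A||_2 = sigma_max(A) = sqrt(lambda_max(A^T A)). Form the symmetric matrix M = A^T A =
[[42, 20, -13],
 [20, 33, 18],
 [-13, 18, 29]].
Its characteristic polynomial (trace, sum of principal 2x2 minors, determinant of M give the coefficients) is
  p(λ) = det(λ I - M) = λ^3 - 104λ^2 + 2668λ - 49.
No integer candidate from the rational root theorem (±divisors of 49) is a root, so the roots are irrational. The cubic discriminant is Δ = 1049216389 > 0, so there are three distinct real roots. p(0) = -49 and p(1) = 2516 have opposite signs, so a root lies in (0, 1); Newton's method refines it to λ ≈ 0.0184. p(45) = 536 and p(46) = -49 have opposite signs, so a root lies in (45, 46); Newton's method refines it to λ ≈ 45.9117. p(58) = -49 and p(59) = 718 have opposite signs, so a root lies in (58, 59); Newton's method refines it to λ ≈ 58.0699. Check (Vieta): the three roots sum to 104, matching tr M = 104.
So the eigenvalues of A^T A are ≈ 0.0184, 45.9117, 58.0699 (all ≥ 0, as they must be for A^T A). The largest is λ_max ≈ 58.0699, hence ||A||_2 = sqrt(λ_max) ≈ 7.6204.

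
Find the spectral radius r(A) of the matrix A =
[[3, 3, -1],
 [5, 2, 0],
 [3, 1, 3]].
r(A) ≈ 5.5106

The eigenvalues of A are the roots of its characteristic polynomial. With M = A (coefficients from the trace, the sum of principal 2x2 minors, and det A):
  p(λ) = det(λ I - M) = λ^3 - 8λ^2 + 9λ + 26.
No integer candidate from the rational root theorem (±divisors of 26) is a root, so the roots are irrational. The cubic discriminant is Δ = 3568 > 0, so there are three distinct real roots. p(-2) = -32 and p(-1) = 8 have opposite signs, so a root lies in (-2, -1); Newton's method refines it to λ ≈ -1.2588. p(3) = 8 and p(4) = -2 have opposite signs, so a root lies in (3, 4); Newton's method refines it to λ ≈ 3.7482. p(5) = -4 and p(6) = 8 have opposite signs, so a root lies in (5, 6); Newton's method refines it to λ ≈ 5.5106. Check (Vieta): the three roots sum to 8, matching tr M = 8.
Thus the eigenvalues (to 4 decimals) are -1.2588 (modulus 1.2588); 3.7482 (modulus 3.7482); 5.5106 (modulus 5.5106). The spectral radius is the largest modulus: r(A) ≈ 5.5106. (Cross-check: r(A) ≤ ||A||_2 ≈ 7.4474; equality holds whenever A is normal, though it can also hold for some non-normal A.)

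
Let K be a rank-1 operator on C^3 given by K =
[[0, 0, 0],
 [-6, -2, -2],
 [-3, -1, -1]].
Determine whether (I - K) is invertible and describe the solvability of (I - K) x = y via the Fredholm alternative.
(I - K) is invertible (det(I - K) = 4 ≠ 0), so for every y in C^3 the equation (I - K) x = y has a unique solution.

K has rank 1, so it is an outer product K = u v^T: every row of K is a multiple of one row vector. Reading off the entries, u = (0, 2, 1) and v = (-3, -1, -1) (row i of K equals u_i·v^T). A rank-one matrix u v^T satisfies K u = u (v·u) and kills the (2)-dimensional subspace v^⊥, so its characteristic polynomial is lambda^2 (lambda - v·u) with v·u = tr K = -3. Hence the eigenvalues of I - K are 1 (multiplicity 2) and 1 - (-3) = 4, so det(I - K) = 4. (Direct check: I - K =
[[1, 0, 0],
 [6, 3, 2],
 [3, 1, 2]]
has determinant 4.) The finite-dimensional Fredholm alternative says: either (I - K) is invertible, or ker(I - K) ≠ {0} and then range(I - K) = ker((I - K)^*)^⊥, with dim ker(I - K) = dim ker((I - K)^*). Since det(I - K) ≠ 0, 1 is not an eigenvalue of K and ker(I - K) = {0}, so we are in the first case: for every y there is a unique x = (I - K)^(-1) y. Explicitly, by the Sherman–Morrison formula, (I - u v^T)^(-1) = I + u v^T/(1 - v·u), i.e. (I - K)^(-1) = I + K/(4).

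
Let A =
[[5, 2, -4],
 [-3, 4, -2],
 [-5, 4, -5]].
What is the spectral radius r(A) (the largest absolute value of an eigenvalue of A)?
r(A) = (1 + sqrt(137))/2 ≈ 6.3523

The eigenvalues of A are the roots of its characteristic polynomial. With M = A (coefficients from the trace, the sum of principal 2x2 minors, and det A):
  p(λ) = det(λ I - M) = λ^3 - 4λ^2 - 31λ + 102.
By the rational root theorem any rational root is an integer divisor of 102. Testing λ = 3: p(3) = 27 - 36 - 93 + 102 = 0, so λ = 3 is a root. Dividing out (λ - 3) leaves p(λ) = (λ - 3)(λ^2 - λ - 34). For λ^2 - λ - 34 the discriminant is 137. It is nonnegative but not a perfect square, so the roots are real and irrational: λ = (1 ± sqrt(137))/2 ≈ 6.3523, -5.3523.
Thus the eigenvalues (to 4 decimals) are 6.3523 (modulus 6.3523); -5.3523 (modulus 5.3523); 3 (modulus 3). The spectral radius is the largest modulus: r(A) = (1 + sqrt(137))/2 ≈ 6.3523. (Cross-check: r(A) ≤ ||A||_2 ≈ 9.6269; equality holds whenever A is normal, though it can also hold for some non-normal A.)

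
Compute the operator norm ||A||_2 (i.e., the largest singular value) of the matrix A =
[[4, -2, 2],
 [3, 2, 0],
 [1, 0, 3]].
||A||_2 ≈ 5.7306 (= sqrt(largest eigenvalue of A^T A))

||A||_2 = sigma_max(A) = sqrt(lambda_max(A^T A)). Form the symmetric matrix M = A^T A =
[[26, -2, 11],
 [-2, 8, -4],
 [11, -4, 13]].
Its characteristic polynomial (trace, sum of principal 2x2 minors, determinant of M give the coefficients) is
  p(λ) = det(λ I - M) = λ^3 - 47λ^2 + 509λ - 1444.
No integer candidate from the rational root theorem (±divisors of 1444) is a root, so the roots are irrational. The cubic discriminant is Δ = 10647309 > 0, so there are three distinct real roots. p(4) = -96 and p(5) = 51 have opposite signs, so a root lies in (4, 5); Newton's method refines it to λ ≈ 4.5985. p(9) = 59 and p(10) = -54 have opposite signs, so a root lies in (9, 10); Newton's method refines it to λ ≈ 9.5623. p(32) = -516 and p(33) = 107 have opposite signs, so a root lies in (32, 33); Newton's method refines it to λ ≈ 32.8393. Check (Vieta): the three roots sum to 47, matching tr M = 47.
So the eigenvalues of A^T A are ≈ 4.5985, 9.5623, 32.8393 (all ≥ 0, as they must be for A^T A). The largest is λ_max ≈ 32.8393, hence ||A||_2 = sqrt(λ_max) ≈ 5.7306.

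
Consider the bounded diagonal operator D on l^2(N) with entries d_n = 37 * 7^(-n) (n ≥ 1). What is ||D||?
||D|| = 37/7 (attained at n = 1)

For D diagonal, ||D|| = sup_n |d_n|. The sequence d_n = 37 * 7^(-n) is positive and strictly decreasing (ratio 7^(-1) < 1), so the supremum is d_1 = 37/7. Hence ||D|| = 37/7.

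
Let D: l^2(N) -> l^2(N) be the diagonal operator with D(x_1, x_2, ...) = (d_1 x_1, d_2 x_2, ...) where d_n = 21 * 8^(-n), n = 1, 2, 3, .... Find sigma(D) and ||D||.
sigma(D) = {21 * 8^(-n) : n ≥ 1} ∪ {0}; ||D|| = 21/8

A bounded diagonal operator on l^2 with diagonal entries d_n has spectrum equal to the closure of {d_n : n ≥ 1}: every d_n is an eigenvalue (with eigenvector e_n), so {d_n} ⊂ sigma(D); the spectrum is closed, so its closure is too; and for lambda not in the closure, (D - lambda I) has bounded inverse (the diagonal entries 1/(d_n - lambda) are bounded). For our sequence d_n = 21 * 8^(-n), n = 1, 2, 3, ...:
  - {d_n} = {21 * 8^(-n) : n ≥ 1}; the only limit point is 0
  - closure = {21 * 8^(-n) : n ≥ 1} ∪ {0}
For the norm: a diagonal operator has ||D|| = sup_n |d_n|. Here d_n = 21 * 8^(-n) is positive and decreasing, so sup_n |d_n| = d_1 = 21/8. So ||D|| = 21/8.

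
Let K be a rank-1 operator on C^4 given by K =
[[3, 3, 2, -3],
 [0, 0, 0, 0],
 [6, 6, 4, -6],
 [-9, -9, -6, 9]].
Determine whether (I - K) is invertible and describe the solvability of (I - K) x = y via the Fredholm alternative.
(I - K) is invertible (det(I - K) = -15 ≠ 0), so for every y in C^4 the equation (I - K) x = y has a unique solution.

K has rank 1, so it is an outer product K = u v^T: every row of K is a multiple of one row vector. Reading off the entries, u = (-1, 0, -2, 3) and v = (-3, -3, -2, 3) (row i of K equals u_i·v^T). A rank-one matrix u v^T satisfies K u = u (v·u) and kills the (3)-dimensional subspace v^⊥, so its characteristic polynomial is lambda^3 (lambda - v·u) with v·u = tr K = 16. Hence the eigenvalues of I - K are 1 (multiplicity 3) and 1 - (16) = -15, so det(I - K) = -15. (Direct check: I - K =
[[-2, -3, -2, 3],
 [0, 1, 0, 0],
 [-6, -6, -3, 6],
 [9, 9, 6, -8]]
has determinant -15.) The finite-dimensional Fredholm alternative says: either (I - K) is invertible, or ker(I - K) ≠ {0} and then range(I - K) = ker((I - K)^*)^⊥, with dim ker(I - K) = dim ker((I - K)^*). Since det(I - K) ≠ 0, 1 is not an eigenvalue of K and ker(I - K) = {0}, so we are in the first case: for every y there is a unique x = (I - K)^(-1) y. Explicitly, by the Sherman–Morrison formula, (I - u v^T)^(-1) = I + u v^T/(1 - v·u), i.e. (I - K)^(-1) = I + K/(-15).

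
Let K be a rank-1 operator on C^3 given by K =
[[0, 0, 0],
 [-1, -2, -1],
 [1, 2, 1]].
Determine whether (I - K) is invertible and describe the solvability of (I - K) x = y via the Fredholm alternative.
(I - K) is invertible (det(I - K) = 2 ≠ 0), so for every y in C^3 the equation (I - K) x = y has a unique solution.

K has rank 1, so it is an outer product K = u v^T: every row of K is a multiple of one row vector. Reading off the entries, u = (0, 1, -1) and v = (-1, -2, -1) (row i of K equals u_i·v^T). A rank-one matrix u v^T satisfies K u = u (v·u) and kills the (2)-dimensional subspace v^⊥, so its characteristic polynomial is lambda^2 (lambda - v·u) with v·u = tr K = -1. Hence the eigenvalues of I - K are 1 (multiplicity 2) and 1 - (-1) = 2, so det(I - K) = 2. (Direct check: I - K =
[[1, 0, 0],
 [1, 3, 1],
 [-1, -2, 0]]
has determinant 2.) The finite-dimensional Fredholm alternative says: either (I - K) is invertible, or ker(I - K) ≠ {0} and then range(I - K) = ker((I - K)^*)^⊥, with dim ker(I - K) = dim ker((I - K)^*). Since det(I - K) ≠ 0, 1 is not an eigenvalue of K and ker(I - K) = {0}, so we are in the first case: for every y there is a unique x = (I - K)^(-1) y. Explicitly, by the Sherman–Morrison formula, (I - u v^T)^(-1) = I + u v^T/(1 - v·u), i.e. (I - K)^(-1) = I + K/(2).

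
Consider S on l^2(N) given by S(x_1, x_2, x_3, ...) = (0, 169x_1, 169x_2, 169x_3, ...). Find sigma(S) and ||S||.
sigma(S) = closed disk {z in C : |z| ≤ 169}; ||S|| = 169

Note S = 169·U where U is the unit right shift (U x)_k = x_{k-1} (with x_0 := 0); so ||S|| = 169||U|| and sigma(S) = 169·sigma(U). ||S x||^2 = sum_{k≥1} |169x_k|^2 = 28561||x||^2, so ||S|| = 169 and sigma(S) ⊂ {|z| ≤ 169}. For any |lambda| < 169, the equation (S - lambda I) x = 0 forces x_1 = 0, then 169x_k = lambda x_{k+1} ⇒ x = 0, so S has no eigenvalues. But (S - lambda I) is not surjective for |lambda| < 169: solving (S - lambda I) x = e_1 would require x_n proportional to (lambda/169)^(-n), which is not in l^2. So every |lambda| < 169 lies in the residual spectrum. The boundary |lambda| = 169 is in the approximate point spectrum (the spectrum is closed). Hence sigma(S) is the closed disk of radius 169.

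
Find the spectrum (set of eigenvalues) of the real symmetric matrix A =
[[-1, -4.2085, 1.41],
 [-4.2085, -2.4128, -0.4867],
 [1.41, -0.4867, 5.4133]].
sigma(A) ≈ {-6, 2, 6}

A is real symmetric, so its spectrum consists of real eigenvalues. Expanding the characteristic polynomial of the displayed matrix gives
  det(λ I - A) = p(λ) = λ^3 + (-2)λ^2 + (-36)λ + (72).
Solving p(λ) = 0 yields eigenvalues ≈ -6, 2, 6. (A is shown rounded to 4 decimals, so these recover the underlying integer eigenvalues to within that precision.)
Verification: the trace of A = 2 equals the sum of eigenvalues 2, and det(A) ≈ -71.9997 matches the eigenvalue product -72.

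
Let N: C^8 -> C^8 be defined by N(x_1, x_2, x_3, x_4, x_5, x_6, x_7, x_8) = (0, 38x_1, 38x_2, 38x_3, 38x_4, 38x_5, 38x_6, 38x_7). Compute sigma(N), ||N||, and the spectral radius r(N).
sigma(N) = {0}; ||N|| = 38; r(N) = 0. (N is nilpotent with N^8 = 0.)

On C^8, N is a strictly lower-triangular matrix with 38 on the subdiagonal and zeros elsewhere, so its characteristic polynomial is lambda^8 and every eigenvalue is 0: sigma(N) = {0}. For the operator norm, N e_i = 38e_{i+1} for i = 1, ..., 7 and N e_8 = 0, so the singular values of N are 38 (with multiplicity 7) and 0; hence ||N|| = 38. The spectral radius r(N) = max|lambda| = 0. Note ||N|| > r(N) — characteristic of non-normal nilpotent operators. Indeed N^8 = 0.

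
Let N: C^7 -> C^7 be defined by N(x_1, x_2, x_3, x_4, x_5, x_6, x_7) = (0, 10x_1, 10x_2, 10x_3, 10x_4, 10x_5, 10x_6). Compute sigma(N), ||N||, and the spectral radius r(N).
sigma(N) = {0}; ||N|| = 10; r(N) = 0. (N is nilpotent with N^7 = 0.)

On C^7, N is a strictly lower-triangular matrix with 10 on the subdiagonal and zeros elsewhere, so its characteristic polynomial is lambda^7 and every eigenvalue is 0: sigma(N) = {0}. For the operator norm, N e_i = 10e_{i+1} for i = 1, ..., 6 and N e_7 = 0, so the singular values of N are 10 (with multiplicity 6) and 0; hence ||N|| = 10. The spectral radius r(N) = max|lambda| = 0. Note ||N|| > r(N) — characteristic of non-normal nilpotent operators. Indeed N^7 = 0.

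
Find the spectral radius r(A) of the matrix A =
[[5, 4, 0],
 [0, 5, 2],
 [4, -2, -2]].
r(A) = (7 + sqrt(41))/2 ≈ 6.7016

The eigenvalues of A are the roots of its characteristic polynomial. With M = A (coefficients from the trace, the sum of principal 2x2 minors, and det A):
  p(λ) = det(λ I - M) = λ^3 - 8λ^2 + 9λ - 2.
By the rational root theorem any rational root is an integer divisor of 2. Testing λ = 1: p(1) = 1 - 8 + 9 - 2 = 0, so λ = 1 is a root. Dividing out (λ - 1) leaves p(λ) = (λ - 1)(λ^2 - 7λ + 2). For λ^2 - 7λ + 2 the discriminant is 41. It is nonnegative but not a perfect square, so the roots are real and irrational: λ = (7 ± sqrt(41))/2 ≈ 6.7016, 0.2984.
Thus the eigenvalues (to 4 decimals) are 6.7016 (modulus 6.7016); 0.2984 (modulus 0.2984); 1 (modulus 1). The spectral radius is the largest modulus: r(A) = (7 + sqrt(41))/2 ≈ 6.7016. (Cross-check: r(A) ≤ ||A||_2 ≈ 7.4799; equality holds whenever A is normal, though it can also hold for some non-normal A.)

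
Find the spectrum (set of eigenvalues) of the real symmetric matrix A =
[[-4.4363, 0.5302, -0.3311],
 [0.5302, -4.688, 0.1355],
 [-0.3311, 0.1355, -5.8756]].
sigma(A) ≈ {-6, -5, -4}

A is real symmetric, so its spectrum consists of real eigenvalues. Expanding the characteristic polynomial of the displayed matrix gives
  det(λ I - A) = p(λ) = λ^3 + (15)λ^2 + (74)λ + (119.9975).
Solving p(λ) = 0 yields eigenvalues ≈ -6, -5, -4. (A is shown rounded to 4 decimals, so these recover the underlying integer eigenvalues to within that precision.)
Verification: the trace of A = -15 equals the sum of eigenvalues -15, and det(A) ≈ -119.9975 matches the eigenvalue product -120.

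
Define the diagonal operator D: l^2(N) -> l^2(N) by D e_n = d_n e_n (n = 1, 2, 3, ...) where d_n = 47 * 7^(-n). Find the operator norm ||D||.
||D|| = 47/7 (attained at n = 1)

For D diagonal, ||D|| = sup_n |d_n|. The sequence d_n = 47 * 7^(-n) is positive and strictly decreasing (ratio 7^(-1) < 1), so the supremum is d_1 = 47/7. Hence ||D|| = 47/7.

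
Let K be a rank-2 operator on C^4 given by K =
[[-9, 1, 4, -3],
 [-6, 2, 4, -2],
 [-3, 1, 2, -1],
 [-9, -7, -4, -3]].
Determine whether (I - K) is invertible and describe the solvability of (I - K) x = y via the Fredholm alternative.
(I - K) is invertible (det(I - K) = -39 ≠ 0), so for every y in C^4 the equation (I - K) x = y has a unique solution.

K has rank 2 and factors as K = U V^T = u1 v1^T + u2 v2^T with u1 = (-3, -2, -1, -3), v1 = (3, 1, 0, 1), u2 = (2, 2, 1, -2), v2 = (0, 2, 2, 0) (multiplying out reproduces the displayed K). The nonzero eigenvalues of U V^T coincide with those of the 2 x 2 matrix G = V^T U = [[v1·u1, v1·u2], [v2·u1, v2·u2]] = [[-14, 6], [-6, 6]], and by the Sylvester determinant identity det(I_4 - U V^T) = det(I_2 - V^T U) = det([[15, -6], [6, -5]]) = (15)(-5) - (-6)(6) = -39. (Direct check: I - K =
[[10, -1, -4, 3],
 [6, -1, -4, 2],
 [3, -1, -1, 1],
 [9, 7, 4, 4]]
has determinant -39.) The finite-dimensional Fredholm alternative says: either (I - K) is invertible, or ker(I - K) ≠ {0} and then range(I - K) = ker((I - K)^*)^⊥, with dim ker(I - K) = dim ker((I - K)^*). Since det(I - K) ≠ 0, 1 is not an eigenvalue of K and ker(I - K) = {0}, so we are in the first case: for every y there is a unique x = (I - K)^(-1) y. (Explicitly, by the Woodbury identity, (I - U V^T)^(-1) = I + U (I_2 - G)^(-1) V^T.)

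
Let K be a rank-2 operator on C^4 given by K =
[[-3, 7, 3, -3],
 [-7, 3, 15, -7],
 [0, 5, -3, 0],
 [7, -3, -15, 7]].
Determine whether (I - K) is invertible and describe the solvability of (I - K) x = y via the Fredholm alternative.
(I - K) is invertible (det(I - K) = -59 ≠ 0), so for every y in C^4 the equation (I - K) x = y has a unique solution.

K has rank 2 and factors as K = U V^T = u1 v1^T + u2 v2^T with u1 = (1, -3, 2, 3), v1 = (1, 1, -3, 1), u2 = (-2, -2, -1, 2), v2 = (2, -3, -3, 2) (multiplying out reproduces the displayed K). The nonzero eigenvalues of U V^T coincide with those of the 2 x 2 matrix G = V^T U = [[v1·u1, v1·u2], [v2·u1, v2·u2]] = [[-5, 1], [11, 9]], and by the Sylvester determinant identity det(I_4 - U V^T) = det(I_2 - V^T U) = det([[6, -1], [-11, -8]]) = (6)(-8) - (-1)(-11) = -59. (Direct check: I - K =
[[4, -7, -3, 3],
 [7, -2, -15, 7],
 [0, -5, 4, 0],
 [-7, 3, 15, -6]]
has determinant -59.) The finite-dimensional Fredholm alternative says: either (I - K) is invertible, or ker(I - K) ≠ {0} and then range(I - K) = ker((I - K)^*)^⊥, with dim ker(I - K) = dim ker((I - K)^*). Since det(I - K) ≠ 0, 1 is not an eigenvalue of K and ker(I - K) = {0}, so we are in the first case: for every y there is a unique x = (I - K)^(-1) y. (Explicitly, by the Woodbury identity, (I - U V^T)^(-1) = I + U (I_2 - G)^(-1) V^T.)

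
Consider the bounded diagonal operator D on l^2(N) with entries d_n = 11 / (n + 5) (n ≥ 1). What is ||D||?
||D|| = 11/6 (attained at n = 1)

For D diagonal, ||D|| = sup_n |d_n| = sup_n 11/(n + 5). This is positive and strictly decreasing in n, so the supremum is attained at n = 1: d_1 = 11/(1 + 5) = 11/6. Hence ||D|| = 11/6.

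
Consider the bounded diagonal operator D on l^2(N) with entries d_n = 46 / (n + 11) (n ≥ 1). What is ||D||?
||D|| = 23/6 (attained at n = 1)

For D diagonal, ||D|| = sup_n |d_n| = sup_n 46/(n + 11). This is positive and strictly decreasing in n, so the supremum is attained at n = 1: d_1 = 46/(1 + 11) = 23/6. Hence ||D|| = 23/6.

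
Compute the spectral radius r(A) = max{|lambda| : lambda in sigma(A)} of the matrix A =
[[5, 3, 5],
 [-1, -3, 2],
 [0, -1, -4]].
r(A) ≈ 4.694

The eigenvalues of A are the roots of its characteristic polynomial. With M = A (coefficients from the trace, the sum of principal 2x2 minors, and det A):
  p(λ) = det(λ I - M) = λ^3 + 2λ^2 - 18λ - 63.
No integer candidate from the rational root theorem (±divisors of 63) is a root, so the roots are irrational. The cubic discriminant is Δ = -39699 < 0, so there is one real root and a complex-conjugate pair. p(4) = -39 and p(5) = 22 have opposite signs, so a root lies in (4, 5); Newton's method refines it to λ ≈ 4.694. Dividing out (λ - (4.694)) leaves approximately λ^2 + 6.694λ + 13.4214. For λ^2 + 6.694λ + 13.4214 the discriminant is -8.8764. It is negative, so the remaining roots are the complex-conjugate pair λ ≈ -3.347 ± 1.4897i. Their product equals the constant term, so |λ|^2 ≈ 13.4214 and |λ| ≈ 3.6635.
Thus the eigenvalues (to 4 decimals) are 4.694 (modulus 4.694); -3.347 ± 1.4897i (modulus 3.6635). The spectral radius is the largest modulus: r(A) ≈ 4.694. (Cross-check: r(A) ≤ ||A||_2 ≈ 8.3183; equality holds whenever A is normal, though it can also hold for some non-normal A.)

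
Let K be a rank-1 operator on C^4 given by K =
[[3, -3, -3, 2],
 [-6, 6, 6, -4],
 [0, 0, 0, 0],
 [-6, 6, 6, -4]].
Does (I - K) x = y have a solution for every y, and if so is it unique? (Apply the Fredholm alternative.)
(I - K) is invertible (det(I - K) = -4 ≠ 0), so for every y in C^4 the equation (I - K) x = y has a unique solution.

K has rank 1, so it is an outer product K = u v^T: every row of K is a multiple of one row vector. Reading off the entries, u = (1, -2, 0, -2) and v = (3, -3, -3, 2) (row i of K equals u_i·v^T). A rank-one matrix u v^T satisfies K u = u (v·u) and kills the (3)-dimensional subspace v^⊥, so its characteristic polynomial is lambda^3 (lambda - v·u) with v·u = tr K = 5. Hence the eigenvalues of I - K are 1 (multiplicity 3) and 1 - (5) = -4, so det(I - K) = -4. (Direct check: I - K =
[[-2, 3, 3, -2],
 [6, -5, -6, 4],
 [0, 0, 1, 0],
 [6, -6, -6, 5]]
has determinant -4.) The finite-dimensional Fredholm alternative says: either (I - K) is invertible, or ker(I - K) ≠ {0} and then range(I - K) = ker((I - K)^*)^⊥, with dim ker(I - K) = dim ker((I - K)^*). Since det(I - K) ≠ 0, 1 is not an eigenvalue of K and ker(I - K) = {0}, so we are in the first case: for every y there is a unique x = (I - K)^(-1) y. Explicitly, by the Sherman–Morrison formula, (I - u v^T)^(-1) = I + u v^T/(1 - v·u), i.e. (I - K)^(-1) = I + K/(-4).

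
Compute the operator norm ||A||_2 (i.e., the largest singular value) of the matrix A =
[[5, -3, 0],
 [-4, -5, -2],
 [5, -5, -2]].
||A||_2 ≈ 9.2541 (= sqrt(largest eigenvalue of A^T A))

||A||_2 = sigma_max(A) = sqrt(lambda_max(A^T A)). Form the symmetric matrix M = A^T A =
[[66, -20, -2],
 [-20, 59, 20],
 [-2, 20, 8]].
Its characteristic polynomial (trace, sum of principal 2x2 minors, determinant of M give the coefficients) is
  p(λ) = det(λ I - M) = λ^3 - 133λ^2 + 4090λ - 2916.
No integer candidate from the rational root theorem (±divisors of 2916) is a root, so the roots are irrational. The cubic discriminant is Δ = 23112801780 > 0, so there are three distinct real roots. p(0) = -2916 and p(1) = 1042 have opposite signs, so a root lies in (0, 1); Newton's method refines it to λ ≈ 0.7302. p(46) = 1132 and p(47) = -660 have opposite signs, so a root lies in (46, 47); Newton's method refines it to λ ≈ 46.6308. p(85) = -2066 and p(86) = 1212 have opposite signs, so a root lies in (85, 86); Newton's method refines it to λ ≈ 85.639. Check (Vieta): the three roots sum to 133, matching tr M = 133.
So the eigenvalues of A^T A are ≈ 0.7302, 46.6308, 85.639 (all ≥ 0, as they must be for A^T A). The largest is λ_max ≈ 85.639, hence ||A||_2 = sqrt(λ_max) ≈ 9.2541.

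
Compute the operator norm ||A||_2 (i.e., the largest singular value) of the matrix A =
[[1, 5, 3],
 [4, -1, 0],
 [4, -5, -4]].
||A||_2 ≈ 9.2435 (= sqrt(largest eigenvalue of A^T A))

||A||_2 = sigma_max(A) = sqrt(lambda_max(A^T A)). Form the symmetric matrix M = A^T A =
[[33, -19, -13],
 [-19, 51, 35],
 [-13, 35, 25]].
Its characteristic polynomial (trace, sum of principal 2x2 minors, determinant of M give the coefficients) is
  p(λ) = det(λ I - M) = λ^3 - 109λ^2 + 2028λ - 1296.
No integer candidate from the rational root theorem (±divisors of 1296) is a root, so the roots are irrational. The cubic discriminant is Δ = 13899003984 > 0, so there are three distinct real roots. p(0) = -1296 and p(1) = 624 have opposite signs, so a root lies in (0, 1); Newton's method refines it to λ ≈ 0.6625. p(22) = 1212 and p(23) = -146 have opposite signs, so a root lies in (22, 23); Newton's method refines it to λ ≈ 22.8953. p(85) = -2316 and p(86) = 3004 have opposite signs, so a root lies in (85, 86); Newton's method refines it to λ ≈ 85.4422. Check (Vieta): the three roots sum to 109, matching tr M = 109.
So the eigenvalues of A^T A are ≈ 0.6625, 22.8953, 85.4422 (all ≥ 0, as they must be for A^T A). The largest is λ_max ≈ 85.4422, hence ||A||_2 = sqrt(λ_max) ≈ 9.2435.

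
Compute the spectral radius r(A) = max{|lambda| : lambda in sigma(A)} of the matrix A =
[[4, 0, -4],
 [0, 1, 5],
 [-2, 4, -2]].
r(A) = 6

The eigenvalues of A are the roots of its characteristic polynomial. With M = A (coefficients from the trace, the sum of principal 2x2 minors, and det A):
  p(λ) = det(λ I - M) = λ^3 - 3λ^2 - 34λ + 96.
By the rational root theorem any rational root is an integer divisor of 96. Testing λ = 6: p(6) = 216 - 108 - 204 + 96 = 0, so λ = 6 is a root. Dividing out (λ - 6) leaves p(λ) = (λ - 6)(λ^2 + 3λ - 16). For λ^2 + 3λ - 16 the discriminant is 73. It is nonnegative but not a perfect square, so the roots are real and irrational: λ = (-3 ± sqrt(73))/2 ≈ 2.772, -5.772.
Thus the eigenvalues (to 4 decimals) are 2.772 (modulus 2.772); -5.772 (modulus 5.772); 6 (modulus 6). The spectral radius is the largest modulus: r(A) = 6. (Cross-check: r(A) ≤ ||A||_2 ≈ 7.059; equality holds whenever A is normal, though it can also hold for some non-normal A.)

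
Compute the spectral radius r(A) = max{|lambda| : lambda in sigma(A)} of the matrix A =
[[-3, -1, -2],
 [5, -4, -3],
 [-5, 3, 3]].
r(A) ≈ 4.0855

The eigenvalues of A are the roots of its characteristic polynomial. With M = A (coefficients from the trace, the sum of principal 2x2 minors, and det A):
  p(λ) = det(λ I - M) = λ^3 + 4λ^2 - 5λ - 19.
No integer candidate from the rational root theorem (±divisors of 19) is a root, so the roots are irrational. The cubic discriminant is Δ = 2857 > 0, so there are three distinct real roots. p(-5) = -19 and p(-4) = 1 have opposite signs, so a root lies in (-5, -4); Newton's method refines it to λ ≈ -4.0855. p(-3) = 5 and p(-2) = -1 have opposite signs, so a root lies in (-3, -2); Newton's method refines it to λ ≈ -2.1142. p(2) = -5 and p(3) = 29 have opposite signs, so a root lies in (2, 3); Newton's method refines it to λ ≈ 2.1997. Check (Vieta): the three roots sum to -4, matching tr M = -4.
Thus the eigenvalues (to 4 decimals) are -4.0855 (modulus 4.0855); -2.1142 (modulus 2.1142); 2.1997 (modulus 2.1997). The spectral radius is the largest modulus: r(A) ≈ 4.0855. (Cross-check: r(A) ≤ ||A||_2 ≈ 9.6638; equality holds whenever A is normal, though it can also hold for some non-normal A.)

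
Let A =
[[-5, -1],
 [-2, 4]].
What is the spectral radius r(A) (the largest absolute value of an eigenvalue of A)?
r(A) = (1 + sqrt(89))/2 ≈ 5.217

The eigenvalues of A are the roots of its characteristic polynomial. With M = A (coefficients from the trace and determinant):
  p(λ) = det(λ I - M) = λ^2 + λ - 22.
For λ^2 + λ - 22 the discriminant is 89. It is nonnegative but not a perfect square, so the roots are real and irrational: λ = (-1 ± sqrt(89))/2 ≈ 4.217, -5.217.
Thus the eigenvalues (to 4 decimals) are 4.217 (modulus 4.217); -5.217 (modulus 5.217). The spectral radius is the largest modulus: r(A) = (1 + sqrt(89))/2 ≈ 5.217. (Cross-check: r(A) ≤ ||A||_2 ≈ 5.4505; equality holds whenever A is normal, though it can also hold for some non-normal A.)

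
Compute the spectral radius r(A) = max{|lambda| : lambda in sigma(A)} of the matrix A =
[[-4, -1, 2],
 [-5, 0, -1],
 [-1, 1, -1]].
r(A) = 5

The eigenvalues of A are the roots of its characteristic polynomial. With M = A (coefficients from the trace, the sum of principal 2x2 minors, and det A):
  p(λ) = det(λ I - M) = λ^3 + 5λ^2 + 2λ + 10.
By the rational root theorem any rational root is an integer divisor of 10. Testing λ = -5: p(-5) = -125 + 125 - 10 + 10 = 0, so λ = -5 is a root. Dividing out (λ + 5) leaves p(λ) = (λ + 5)(λ^2 + 2). For λ^2 + 2 the discriminant is -8. It is negative, so the roots are the complex-conjugate pair λ = 0 ± (sqrt(8)/2) i ≈ 0 ± 1.4142i. For a conjugate pair the product of the roots equals the constant term, so |λ|^2 = 2 and |λ| = sqrt(2) ≈ 1.4142.
Thus the eigenvalues (to 4 decimals) are 0 ± 1.4142i (modulus 1.4142); -5 (modulus 5). The spectral radius is the largest modulus: r(A) = 5. (Cross-check: r(A) ≤ ||A||_2 ≈ 6.5084; equality holds whenever A is normal, though it can also hold for some non-normal A.)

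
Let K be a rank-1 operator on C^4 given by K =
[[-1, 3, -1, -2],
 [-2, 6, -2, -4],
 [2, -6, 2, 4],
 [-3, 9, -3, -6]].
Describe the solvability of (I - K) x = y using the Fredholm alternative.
(I - K) is singular (det(I - K) = 0, i.e. 1 ∈ sigma(K)). (I - K) x = y is solvable iff y ⊥ ker((I - K)^*) = span{(-1, 3, -1, -2)}, i.e. iff -y_1 + 3y_2 - y_3 - 2y_4 = 0. When solvable, the solutions are x = y + c·(1, 2, -2, 3), c arbitrary (ker(I - K) = span{(1, 2, -2, 3)}, dimension 1).

K has rank 1, so it is an outer product K = u v^T: every row of K is a multiple of one row vector. Reading off the entries, u = (1, 2, -2, 3) and v = (-1, 3, -1, -2) (row i of K equals u_i·v^T). A rank-one matrix u v^T satisfies K u = u (v·u) and kills the (3)-dimensional subspace v^⊥, so its characteristic polynomial is lambda^3 (lambda - v·u) with v·u = tr K = 1. Hence the eigenvalues of I - K are 1 (multiplicity 3) and 1 - (1) = 0, so det(I - K) = 0. (Direct check: I - K =
[[2, -3, 1, 2],
 [2, -5, 2, 4],
 [-2, 6, -1, -4],
 [3, -9, 3, 7]]
has determinant 0.) So 1 is an eigenvalue of K and (I - K) is not invertible. The finite-dimensional Fredholm alternative says: either (I - K) is invertible, or ker(I - K) ≠ {0} and then range(I - K) = ker((I - K)^*)^⊥, with dim ker(I - K) = dim ker((I - K)^*). We are in the second case, so we need both kernels. Kernel of I - K: (I - K) u = u - u (v·u) = u - u = 0, so ker(I - K) = span{u} = span{(1, 2, -2, 3)} (it is exactly 1-dimensional because rank(I - K) = 3). Kernel of the adjoint: K is real, so (I - K)^* = I - K^T = I - v u^T, and (I - v u^T) v = v - v (u·v) = 0; hence ker((I - K)^*) = span{v} = span{(-1, 3, -1, -2)}. Therefore (I - K) x = y is solvable iff <y, v> = 0, i.e. iff -y_1 + 3y_2 - y_3 - 2y_4 = 0. When this holds, K y = u (v·y) = 0, so (I - K) y = y and x = y is a particular solution; the full solution set is the line x = y + c·u = y + c·(1, 2, -2, 3), c ∈ C.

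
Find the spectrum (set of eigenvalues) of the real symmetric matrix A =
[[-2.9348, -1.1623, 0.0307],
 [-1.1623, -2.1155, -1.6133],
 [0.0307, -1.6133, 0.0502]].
sigma(A) ≈ {-4, -2, 1}

A is real symmetric, so its spectrum consists of real eigenvalues. Expanding the characteristic polynomial of the displayed matrix gives
  det(λ I - A) = p(λ) = λ^3 + (5)λ^2 + (2)λ + (-8).
Solving p(λ) = 0 yields eigenvalues ≈ -4, -2, 1. (A is shown rounded to 4 decimals, so these recover the underlying integer eigenvalues to within that precision.)
Verification: the trace of A = -5 equals the sum of eigenvalues -5, and det(A) ≈ 7.9995 matches the eigenvalue product 8.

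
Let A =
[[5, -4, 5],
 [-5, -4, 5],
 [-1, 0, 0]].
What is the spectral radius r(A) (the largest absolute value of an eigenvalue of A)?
r(A) = (1 + sqrt(141))/2 ≈ 6.4372

The eigenvalues of A are the roots of its characteristic polynomial. With M = A (coefficients from the trace, the sum of principal 2x2 minors, and det A):
  p(λ) = det(λ I - M) = λ^3 - λ^2 - 35λ.
The constant term is 0, so λ = 0 is a root. Dividing out λ leaves p(λ) = λ(λ^2 - λ - 35). For λ^2 - λ - 35 the discriminant is 141. It is nonnegative but not a perfect square, so the roots are real and irrational: λ = (1 ± sqrt(141))/2 ≈ 6.4372, -5.4372.
Thus the eigenvalues (to 4 decimals) are 6.4372 (modulus 6.4372); -5.4372 (modulus 5.4372); 0 (modulus 0). The spectral radius is the largest modulus: r(A) = (1 + sqrt(141))/2 ≈ 6.4372. (Cross-check: r(A) ≤ ||A||_2 ≈ 9.0554; equality holds whenever A is normal, though it can also hold for some non-normal A.)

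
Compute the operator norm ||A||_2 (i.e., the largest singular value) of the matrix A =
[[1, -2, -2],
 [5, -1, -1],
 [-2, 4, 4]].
||A||_2 = sqrt((72 + sqrt(1944))/2) ≈ 7.6188 (= sqrt(largest eigenvalue of A^T A))

||A||_2 = sigma_max(A) = sqrt(lambda_max(A^T A)). Form the symmetric matrix M = A^T A =
[[30, -15, -15],
 [-15, 21, 21],
 [-15, 21, 21]].
Its characteristic polynomial (trace, sum of principal 2x2 minors, determinant of M give the coefficients) is
  p(λ) = det(λ I - M) = λ^3 - 72λ^2 + 810λ.
The constant term is 0, so λ = 0 is a root. Dividing out λ leaves p(λ) = λ(λ^2 - 72λ + 810). For λ^2 - 72λ + 810 the discriminant is 1944. It is nonnegative but not a perfect square, so the roots are real and irrational: λ = (72 ± sqrt(1944))/2 ≈ 58.0454, 13.9546.
So the eigenvalues of A^T A are ≈ 0, 13.9546, 58.0454 (all ≥ 0, as they must be for A^T A). The largest is λ_max = (72 + sqrt(1944))/2 ≈ 58.0454, hence ||A||_2 = sqrt(λ_max) = sqrt((72 + sqrt(1944))/2) ≈ 7.6188.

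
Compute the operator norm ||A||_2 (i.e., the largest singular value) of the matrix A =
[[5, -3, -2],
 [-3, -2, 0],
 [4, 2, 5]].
||A||_2 ≈ 7.4051 (= sqrt(largest eigenvalue of A^T A))

||A||_2 = sigma_max(A) = sqrt(lambda_max(A^T A)). Form the symmetric matrix M = A^T A =
[[50, -1, 10],
 [-1, 17, 16],
 [10, 16, 29]].
Its characteristic polynomial (trace, sum of principal 2x2 minors, determinant of M give the coefficients) is
  p(λ) = det(λ I - M) = λ^3 - 96λ^2 + 2436λ - 9801.
No integer candidate from the rational root theorem (±divisors of 9801) is a root, so the roots are irrational. The cubic discriminant is Δ = 844405749 > 0, so there are three distinct real roots. p(4) = -1529 and p(5) = 104 have opposite signs, so a root lies in (4, 5); Newton's method refines it to λ ≈ 4.9332. p(36) = 135 and p(37) = -440 have opposite signs, so a root lies in (36, 37); Newton's method refines it to λ ≈ 36.2307. p(54) = -729 and p(55) = 154 have opposite signs, so a root lies in (54, 55); Newton's method refines it to λ ≈ 54.8361. Check (Vieta): the three roots sum to 96, matching tr M = 96.
So the eigenvalues of A^T A are ≈ 4.9332, 36.2307, 54.8361 (all ≥ 0, as they must be for A^T A). The largest is λ_max ≈ 54.8361, hence ||A||_2 = sqrt(λ_max) ≈ 7.4051.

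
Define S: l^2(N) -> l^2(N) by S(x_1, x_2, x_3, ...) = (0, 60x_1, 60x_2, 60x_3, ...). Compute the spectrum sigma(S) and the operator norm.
sigma(S) = closed disk {z in C : |z| ≤ 60}; ||S|| = 60

Note S = 60·U where U is the unit right shift (U x)_k = x_{k-1} (with x_0 := 0); so ||S|| = 60||U|| and sigma(S) = 60·sigma(U). ||S x||^2 = sum_{k≥1} |60x_k|^2 = 3600||x||^2, so ||S|| = 60 and sigma(S) ⊂ {|z| ≤ 60}. For any |lambda| < 60, the equation (S - lambda I) x = 0 forces x_1 = 0, then 60x_k = lambda x_{k+1} ⇒ x = 0, so S has no eigenvalues. But (S - lambda I) is not surjective for |lambda| < 60: solving (S - lambda I) x = e_1 would require x_n proportional to (lambda/60)^(-n), which is not in l^2. So every |lambda| < 60 lies in the residual spectrum. The boundary |lambda| = 60 is in the approximate point spectrum (the spectrum is closed). Hence sigma(S) is the closed disk of radius 60.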